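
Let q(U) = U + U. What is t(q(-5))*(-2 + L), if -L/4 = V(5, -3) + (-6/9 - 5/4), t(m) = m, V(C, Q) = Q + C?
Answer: 70/3 ≈ 23.333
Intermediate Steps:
q(U) = 2*U
V(C, Q) = C + Q
L = -1/3 (L = -4*((5 - 3) + (-6/9 - 5/4)) = -4*(2 + (-6*1/9 - 5*1/4)) = -4*(2 + (-2/3 - 5/4)) = -4*(2 - 23/12) = -4*1/12 = -1/3 ≈ -0.33333)
t(q(-5))*(-2 + L) = (2*(-5))*(-2 - 1/3) = -10*(-7/3) = 70/3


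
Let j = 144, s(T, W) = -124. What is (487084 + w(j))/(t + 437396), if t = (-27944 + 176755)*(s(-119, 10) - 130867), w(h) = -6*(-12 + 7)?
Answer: -487114/19492464305 ≈ -2.4990e-5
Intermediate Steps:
w(h) = 30 (w(h) = -6*(-5) = 30)
t = -19492901701 (t = (-27944 + 176755)*(-124 - 130867) = 148811*(-130991) = -19492901701)
(487084 + w(j))/(t + 437396) = (487084 + 30)/(-19492901701 + 437396) = 487114/(-19492464305) = 487114*(-1/19492464305) = -487114/19492464305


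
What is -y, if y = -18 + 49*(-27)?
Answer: 1341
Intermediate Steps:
y = -1341 (y = -18 - 1323 = -1341)
-y = -1*(-1341) = 1341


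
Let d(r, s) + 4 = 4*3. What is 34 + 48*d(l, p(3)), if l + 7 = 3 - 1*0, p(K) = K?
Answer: 418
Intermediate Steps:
l = -4 (l = -7 + (3 - 1*0) = -7 + (3 + 0) = -7 + 3 = -4)
d(r, s) = 8 (d(r, s) = -4 + 4*3 = -4 + 12 = 8)
34 + 48*d(l, p(3)) = 34 + 48*8 = 34 + 384 = 418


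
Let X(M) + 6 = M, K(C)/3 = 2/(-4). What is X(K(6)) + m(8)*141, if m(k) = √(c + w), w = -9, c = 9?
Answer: -15/2 ≈ -7.5000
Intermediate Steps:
K(C) = -3/2 (K(C) = 3*(2/(-4)) = 3*(2*(-¼)) = 3*(-½) = -3/2)
X(M) = -6 + M
m(k) = 0 (m(k) = √(9 - 9) = √0 = 0)
X(K(6)) + m(8)*141 = (-6 - 3/2) + 0*141 = -15/2 + 0 = -15/2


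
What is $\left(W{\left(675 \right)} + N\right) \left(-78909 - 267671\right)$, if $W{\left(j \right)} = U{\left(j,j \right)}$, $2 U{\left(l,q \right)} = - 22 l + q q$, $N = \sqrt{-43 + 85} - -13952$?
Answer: $-81217383910 - 346580 \sqrt{42} \approx -8.122 \cdot 10^{10}$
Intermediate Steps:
$N = 13952 + \sqrt{42}$ ($N = \sqrt{42} + 13952 = 13952 + \sqrt{42} \approx 13958.0$)
$U{\left(l,q \right)} = \frac{q^{2}}{2} - 11 l$ ($U{\left(l,q \right)} = \frac{- 22 l + q q}{2} = \frac{- 22 l + q^{2}}{2} = \frac{q^{2} - 22 l}{2} = \frac{q^{2}}{2} - 11 l$)
$W{\left(j \right)} = \frac{j^{2}}{2} - 11 j$
$\left(W{\left(675 \right)} + N\right) \left(-78909 - 267671\right) = \left(\frac{1}{2} \cdot 675 \left(-22 + 675\right) + \left(13952 + \sqrt{42}\right)\right) \left(-78909 - 267671\right) = \left(\frac{1}{2} \cdot 675 \cdot 653 + \left(13952 + \sqrt{42}\right)\right) \left(-346580\right) = \left(\frac{440775}{2} + \left(13952 + \sqrt{42}\right)\right) \left(-346580\right) = \left(\frac{468679}{2} + \sqrt{42}\right) \left(-346580\right) = -81217383910 - 346580 \sqrt{42}$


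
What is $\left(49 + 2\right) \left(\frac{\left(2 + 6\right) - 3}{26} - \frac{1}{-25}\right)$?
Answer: $\frac{7701}{650} \approx 11.848$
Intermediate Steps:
$\left(49 + 2\right) \left(\frac{\left(2 + 6\right) - 3}{26} - \frac{1}{-25}\right) = 51 \left(\left(8 - 3\right) \frac{1}{26} - - \frac{1}{25}\right) = 51 \left(5 \cdot \frac{1}{26} + \frac{1}{25}\right) = 51 \left(\frac{5}{26} + \frac{1}{25}\right) = 51 \cdot \frac{151}{650} = \frac{7701}{650}$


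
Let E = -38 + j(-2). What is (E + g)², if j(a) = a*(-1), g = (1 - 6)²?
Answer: 121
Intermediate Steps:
g = 25 (g = (-5)² = 25)
j(a) = -a
E = -36 (E = -38 - 1*(-2) = -38 + 2 = -36)
(E + g)² = (-36 + 25)² = (-11)² = 121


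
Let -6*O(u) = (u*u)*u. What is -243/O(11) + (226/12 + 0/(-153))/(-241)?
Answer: 1957865/1924626 ≈ 1.0173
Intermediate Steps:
O(u) = -u³/6 (O(u) = -u*u*u/6 = -u²*u/6 = -u³/6)
-243/O(11) + (226/12 + 0/(-153))/(-241) = -243/((-⅙*11³)) + (226/12 + 0/(-153))/(-241) = -243/((-⅙*1331)) + (226*(1/12) + 0*(-1/153))*(-1/241) = -243/(-1331/6) + (113/6 + 0)*(-1/241) = -243*(-6/1331) + (113/6)*(-1/241) = 1458/1331 - 113/1446 = 1957865/1924626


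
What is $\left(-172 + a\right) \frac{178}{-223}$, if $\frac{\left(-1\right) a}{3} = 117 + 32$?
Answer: $\frac{110182}{223} \approx 494.09$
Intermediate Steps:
$a = -447$ ($a = - 3 \left(117 + 32\right) = \left(-3\right) 149 = -447$)
$\left(-172 + a\right) \frac{178}{-223} = \left(-172 - 447\right) \frac{178}{-223} = - 619 \cdot 178 \left(- \frac{1}{223}\right) = \left(-619\right) \left(- \frac{178}{223}\right) = \frac{110182}{223}$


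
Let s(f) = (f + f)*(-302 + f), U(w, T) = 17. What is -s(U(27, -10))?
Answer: 9690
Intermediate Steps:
s(f) = 2*f*(-302 + f) (s(f) = (2*f)*(-302 + f) = 2*f*(-302 + f))
-s(U(27, -10)) = -2*17*(-302 + 17) = -2*17*(-285) = -1*(-9690) = 9690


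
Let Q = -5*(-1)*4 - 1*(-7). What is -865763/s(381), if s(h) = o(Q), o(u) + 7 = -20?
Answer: 865763/27 ≈ 32065.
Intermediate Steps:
Q = 27 (Q = 5*4 + 7 = 20 + 7 = 27)
o(u) = -27 (o(u) = -7 - 20 = -27)
s(h) = -27
-865763/s(381) = -865763/(-27) = -865763*(-1/27) = 865763/27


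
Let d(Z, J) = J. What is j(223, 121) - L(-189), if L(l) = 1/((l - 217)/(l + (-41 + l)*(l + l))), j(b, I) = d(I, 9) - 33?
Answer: 11001/58 ≈ 189.67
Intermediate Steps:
j(b, I) = -24 (j(b, I) = 9 - 33 = -24)
L(l) = (l + 2*l*(-41 + l))/(-217 + l) (L(l) = 1/((-217 + l)/(l + (-41 + l)*(2*l))) = 1/((-217 + l)/(l + 2*l*(-41 + l))) = (l + 2*l*(-41 + l))/(-217 + l))
j(223, 121) - L(-189) = -24 - (-189)*(-81 + 2*(-189))/(-217 - 189) = -24 - (-189)*(-81 - 378)/(-406) = -24 - (-189)*(-1)*(-459)/406 = -24 - 1*(-12393/58) = -24 + 12393/58 = 11001/58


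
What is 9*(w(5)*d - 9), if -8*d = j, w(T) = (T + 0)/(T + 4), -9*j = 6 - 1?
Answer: -5807/72 ≈ -80.653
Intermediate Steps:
j = -5/9 (j = -(6 - 1)/9 = -⅑*5 = -5/9 ≈ -0.55556)
w(T) = T/(4 + T)
d = 5/72 (d = -⅛*(-5/9) = 5/72 ≈ 0.069444)
9*(w(5)*d - 9) = 9*((5/(4 + 5))*(5/72) - 9) = 9*((5/9)*(5/72) - 9) = 9*(25/648 - 9) = 9*(-5807/648) = -5807/72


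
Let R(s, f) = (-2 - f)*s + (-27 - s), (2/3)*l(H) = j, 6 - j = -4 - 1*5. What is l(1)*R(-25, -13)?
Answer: -12465/2 ≈ -6232.5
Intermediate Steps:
j = 15 (j = 6 - (-4 - 1*5) = 6 - (-4 - 5) = 6 - 1*(-9) = 6 + 9 = 15)
l(H) = 45/2 (l(H) = (3/2)*15 = 45/2)
R(s, f) = -27 - s + s*(-2 - f) (R(s, f) = s*(-2 - f) + (-27 - s) = -27 - s + s*(-2 - f))
l(1)*R(-25, -13) = 45*(-27 - 3*(-25) - 1*(-13)*(-25))/2 = 45*(-27 + 75 - 325)/2 = (45/2)*(-277) = -12465/2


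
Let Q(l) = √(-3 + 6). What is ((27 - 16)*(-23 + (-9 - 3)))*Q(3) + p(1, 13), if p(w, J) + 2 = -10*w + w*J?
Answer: 1 - 385*√3 ≈ -665.84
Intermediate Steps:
p(w, J) = -2 - 10*w + J*w (p(w, J) = -2 + (-10*w + w*J) = -2 + (-10*w + J*w) = -2 - 10*w + J*w)
Q(l) = √3
((27 - 16)*(-23 + (-9 - 3)))*Q(3) + p(1, 13) = ((27 - 16)*(-23 + (-9 - 3)))*√3 + (-2 - 10*1 + 13*1) = (11*(-23 - 12))*√3 + (-2 - 10 + 13) = (11*(-35))*√3 + 1 = -385*√3 + 1 = 1 - 385*√3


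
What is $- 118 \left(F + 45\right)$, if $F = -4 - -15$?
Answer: $-6608$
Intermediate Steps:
$F = 11$ ($F = -4 + 15 = 11$)
$- 118 \left(F + 45\right) = - 118 \left(11 + 45\right) = \left(-118\right) 56 = -6608$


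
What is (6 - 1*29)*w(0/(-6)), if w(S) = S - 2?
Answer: 46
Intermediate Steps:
w(S) = -2 + S
(6 - 1*29)*w(0/(-6)) = (6 - 1*29)*(-2 + 0/(-6)) = (6 - 29)*(-2 + 0*(-⅙)) = -23*(-2 + 0) = -23*(-2) = 46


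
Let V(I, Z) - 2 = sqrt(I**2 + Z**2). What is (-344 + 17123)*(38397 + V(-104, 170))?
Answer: 644296821 + 33558*sqrt(9929) ≈ 6.4764e+8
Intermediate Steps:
V(I, Z) = 2 + sqrt(I**2 + Z**2)
(-344 + 17123)*(38397 + V(-104, 170)) = (-344 + 17123)*(38397 + (2 + sqrt((-104)**2 + 170**2))) = 16779*(38397 + (2 + sqrt(10816 + 28900))) = 16779*(38397 + (2 + sqrt(39716))) = 16779*(38397 + (2 + 2*sqrt(9929))) = 16779*(38399 + 2*sqrt(9929)) = 644296821 + 33558*sqrt(9929)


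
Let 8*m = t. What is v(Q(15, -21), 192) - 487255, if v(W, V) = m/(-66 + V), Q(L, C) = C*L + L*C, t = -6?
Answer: -81858841/168 ≈ -4.8726e+5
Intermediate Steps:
m = -3/4 (m = (1/8)*(-6) = -3/4 ≈ -0.75000)
Q(L, C) = 2*C*L (Q(L, C) = C*L + C*L = 2*C*L)
v(W, V) = -3/(4*(-66 + V)) (v(W, V) = -3/4/(-66 + V) = -3/(4*(-66 + V)))
v(Q(15, -21), 192) - 487255 = -3/(-264 + 4*192) - 487255 = -3/(-264 + 768) - 487255 = -3/504 - 487255 = -3*1/504 - 487255 = -1/168 - 487255 = -81858841/168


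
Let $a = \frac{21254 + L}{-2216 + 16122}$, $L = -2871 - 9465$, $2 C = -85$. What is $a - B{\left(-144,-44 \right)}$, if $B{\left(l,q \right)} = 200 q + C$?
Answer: $\frac{122972723}{13906} \approx 8843.1$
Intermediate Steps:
$C = - \frac{85}{2}$ ($C = \frac{1}{2} \left(-85\right) = - \frac{85}{2} \approx -42.5$)
$L = -12336$ ($L = -2871 - 9465 = -12336$)
$B{\left(l,q \right)} = - \frac{85}{2} + 200 q$ ($B{\left(l,q \right)} = 200 q - \frac{85}{2} = - \frac{85}{2} + 200 q$)
$a = \frac{4459}{6953}$ ($a = \frac{21254 - 12336}{-2216 + 16122} = \frac{8918}{13906} = 8918 \cdot \frac{1}{13906} = \frac{4459}{6953} \approx 0.64131$)
$a - B{\left(-144,-44 \right)} = \frac{4459}{6953} - \left(- \frac{85}{2} + 200 \left(-44\right)\right) = \frac{4459}{6953} - \left(- \frac{85}{2} - 8800\right) = \frac{4459}{6953} - - \frac{17685}{2} = \frac{4459}{6953} + \frac{17685}{2} = \frac{122972723}{13906}$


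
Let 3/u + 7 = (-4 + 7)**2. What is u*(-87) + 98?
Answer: -65/2 ≈ -32.500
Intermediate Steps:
u = 3/2 (u = 3/(-7 + (-4 + 7)**2) = 3/(-7 + 3**2) = 3/(-7 + 9) = 3/2 ≈ 1.5000)
u*(-87) + 98 = (3/2)*(-87) + 98 = -261/2 + 98 = -65/2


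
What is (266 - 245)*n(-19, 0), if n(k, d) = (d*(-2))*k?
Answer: 0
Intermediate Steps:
n(k, d) = -2*d*k (n(k, d) = (-2*d)*k = -2*d*k)
(266 - 245)*n(-19, 0) = (266 - 245)*(-2*0*(-19)) = 21*0 = 0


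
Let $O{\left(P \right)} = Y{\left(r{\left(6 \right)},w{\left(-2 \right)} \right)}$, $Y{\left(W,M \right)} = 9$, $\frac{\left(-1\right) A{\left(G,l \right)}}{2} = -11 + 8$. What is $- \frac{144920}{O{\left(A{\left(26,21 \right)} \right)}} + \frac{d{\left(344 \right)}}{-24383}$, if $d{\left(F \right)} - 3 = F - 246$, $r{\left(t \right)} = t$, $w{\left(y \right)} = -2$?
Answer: $- \frac{3533585269}{219447} \approx -16102.0$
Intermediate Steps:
$A{\left(G,l \right)} = 6$ ($A{\left(G,l \right)} = - 2 \left(-11 + 8\right) = \left(-2\right) \left(-3\right) = 6$)
$d{\left(F \right)} = -243 + F$ ($d{\left(F \right)} = 3 + \left(F - 246\right) = 3 + \left(-246 + F\right) = -243 + F$)
$O{\left(P \right)} = 9$
$- \frac{144920}{O{\left(A{\left(26,21 \right)} \right)}} + \frac{d{\left(344 \right)}}{-24383} = - \frac{144920}{9} + \frac{-243 + 344}{-24383} = \left(-144920\right) \frac{1}{9} + 101 \left(- \frac{1}{24383}\right) = - \frac{144920}{9} - \frac{101}{24383} = - \frac{3533585269}{219447}$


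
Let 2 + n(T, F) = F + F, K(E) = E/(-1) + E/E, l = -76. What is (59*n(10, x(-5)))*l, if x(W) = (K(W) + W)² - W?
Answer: -44840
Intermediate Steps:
K(E) = 1 - E (K(E) = E*(-1) + 1 = -E + 1 = 1 - E)
x(W) = 1 - W (x(W) = ((1 - W) + W)² - W = 1² - W = 1 - W)
n(T, F) = -2 + 2*F (n(T, F) = -2 + (F + F) = -2 + 2*F)
(59*n(10, x(-5)))*l = (59*(-2 + 2*(1 - 1*(-5))))*(-76) = (59*(-2 + 2*(1 + 5)))*(-76) = (59*(-2 + 2*6))*(-76) = (59*(-2 + 12))*(-76) = (59*10)*(-76) = 590*(-76) = -44840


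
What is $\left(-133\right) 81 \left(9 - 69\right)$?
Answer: $646380$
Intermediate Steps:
$\left(-133\right) 81 \left(9 - 69\right) = \left(-10773\right) \left(-60\right) = 646380$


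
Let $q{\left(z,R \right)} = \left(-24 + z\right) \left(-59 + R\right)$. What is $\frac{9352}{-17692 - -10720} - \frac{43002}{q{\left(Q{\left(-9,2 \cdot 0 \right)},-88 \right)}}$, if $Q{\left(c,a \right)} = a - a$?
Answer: $- \frac{660325}{48804} \approx -13.53$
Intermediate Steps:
$Q{\left(c,a \right)} = 0$
$q{\left(z,R \right)} = \left(-59 + R\right) \left(-24 + z\right)$
$\frac{9352}{-17692 - -10720} - \frac{43002}{q{\left(Q{\left(-9,2 \cdot 0 \right)},-88 \right)}} = \frac{9352}{-17692 - -10720} - \frac{43002}{1416 - 0 - -2112 - 0} = \frac{9352}{-17692 + 10720} - \frac{43002}{1416 + 0 + 2112 + 0} = \frac{9352}{-6972} - \frac{43002}{3528} = 9352 \left(- \frac{1}{6972}\right) - \frac{2389}{196} = - \frac{334}{249} - \frac{2389}{196} = - \frac{660325}{48804}$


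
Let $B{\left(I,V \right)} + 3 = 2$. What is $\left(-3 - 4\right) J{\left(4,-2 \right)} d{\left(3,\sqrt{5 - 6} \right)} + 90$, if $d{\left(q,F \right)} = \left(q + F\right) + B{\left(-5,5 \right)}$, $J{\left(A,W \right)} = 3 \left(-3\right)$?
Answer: $216 + 63 i \approx 216.0 + 63.0 i$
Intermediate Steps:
$J{\left(A,W \right)} = -9$
$B{\left(I,V \right)} = -1$ ($B{\left(I,V \right)} = -3 + 2 = -1$)
$d{\left(q,F \right)} = -1 + F + q$ ($d{\left(q,F \right)} = \left(q + F\right) - 1 = \left(F + q\right) - 1 = -1 + F + q$)
$\left(-3 - 4\right) J{\left(4,-2 \right)} d{\left(3,\sqrt{5 - 6} \right)} + 90 = \left(-3 - 4\right) \left(-9\right) \left(-1 + \sqrt{5 - 6} + 3\right) + 90 = \left(-7\right) \left(-9\right) \left(-1 + \sqrt{-1} + 3\right) + 90 = 63 \left(-1 + i + 3\right) + 90 = 63 \left(2 + i\right) + 90 = \left(126 + 63 i\right) + 90 = 216 + 63 i$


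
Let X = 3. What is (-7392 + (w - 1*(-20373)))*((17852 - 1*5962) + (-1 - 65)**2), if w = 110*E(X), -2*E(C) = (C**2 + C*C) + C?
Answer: 192125196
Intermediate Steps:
E(C) = -C**2 - C/2 (E(C) = -((C**2 + C*C) + C)/2 = -((C**2 + C**2) + C)/2 = -(2*C**2 + C)/2 = -(C + 2*C**2)/2 = -C**2 - C/2)
w = -1155 (w = 110*(-1*3*(1/2 + 3)) = 110*(-1*3*7/2) = 110*(-21/2) = -1155)
(-7392 + (w - 1*(-20373)))*((17852 - 1*5962) + (-1 - 65)**2) = (-7392 + (-1155 - 1*(-20373)))*((17852 - 1*5962) + (-1 - 65)**2) = (-7392 + (-1155 + 20373))*((17852 - 5962) + (-66)**2) = (-7392 + 19218)*(11890 + 4356) = 11826*16246 = 192125196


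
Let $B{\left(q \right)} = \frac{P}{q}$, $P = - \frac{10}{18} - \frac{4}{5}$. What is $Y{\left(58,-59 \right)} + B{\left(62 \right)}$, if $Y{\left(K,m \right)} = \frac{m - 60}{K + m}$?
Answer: $\frac{331949}{2790} \approx 118.98$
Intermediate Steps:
$P = - \frac{61}{45}$ ($P = \left(-10\right) \frac{1}{18} - \frac{4}{5} = - \frac{5}{9} - \frac{4}{5} = - \frac{61}{45} \approx -1.3556$)
$B{\left(q \right)} = - \frac{61}{45 q}$
$Y{\left(K,m \right)} = \frac{-60 + m}{K + m}$
$Y{\left(58,-59 \right)} + B{\left(62 \right)} = \frac{-60 - 59}{58 - 59} - \frac{61}{45 \cdot 62} = \frac{1}{-1} \left(-119\right) - \frac{61}{2790} = \left(-1\right) \left(-119\right) - \frac{61}{2790} = 119 - \frac{61}{2790} = \frac{331949}{2790}$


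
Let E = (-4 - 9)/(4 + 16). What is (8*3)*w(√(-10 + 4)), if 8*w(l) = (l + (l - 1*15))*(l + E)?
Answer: -27/4 - 489*I*√6/10 ≈ -6.75 - 119.78*I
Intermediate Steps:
E = -13/20 ≈ -0.65000
w(l) = (-15 + 2*l)*(-13/20 + l)/8 (w(l) = ((l + (l - 1*15))*(l - 13/20))/8 = ((l + (l - 15))*(-13/20 + l))/8 = ((l + (-15 + l))*(-13/20 + l))/8 = ((-15 + 2*l)*(-13/20 + l))/8 = (-15 + 2*l)*(-13/20 + l)/8)
(8*3)*w(√(-10 + 4)) = (8*3)*(39/32 - 163*√(-10 + 4)/80 + (√(-10 + 4))²/4) = 24*(39/32 - 163*I*√6/80 + (√(-6))²/4) = 24*(39/32 - 163*I*√6/80 + (I*√6)²/4) = 24*(39/32 - 163*I*√6/80 + (¼)*(-6)) = 24*(39/32 - 163*I*√6/80 - 3/2) = 24*(-9/32 - 163*I*√6/80) = -27/4 - 489*I*√6/10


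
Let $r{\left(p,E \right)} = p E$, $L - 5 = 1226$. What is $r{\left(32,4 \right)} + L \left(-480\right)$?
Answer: $-590752$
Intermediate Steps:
$L = 1231$ ($L = 5 + 1226 = 1231$)
$r{\left(p,E \right)} = E p$
$r{\left(32,4 \right)} + L \left(-480\right) = 4 \cdot 32 + 1231 \left(-480\right) = 128 - 590880 = -590752$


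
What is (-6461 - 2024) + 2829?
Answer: -5656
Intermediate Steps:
(-6461 - 2024) + 2829 = -8485 + 2829 = -5656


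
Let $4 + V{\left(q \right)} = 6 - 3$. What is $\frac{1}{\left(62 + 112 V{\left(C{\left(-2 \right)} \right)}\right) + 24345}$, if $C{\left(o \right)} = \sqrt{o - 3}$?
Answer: $\frac{1}{24295} \approx 4.1161 \cdot 10^{-5}$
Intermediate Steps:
$C{\left(o \right)} = \sqrt{-3 + o}$
$V{\left(q \right)} = -1$ ($V{\left(q \right)} = -4 + \left(6 - 3\right) = -4 + 3 = -1$)
$\frac{1}{\left(62 + 112 V{\left(C{\left(-2 \right)} \right)}\right) + 24345} = \frac{1}{\left(62 + 112 \left(-1\right)\right) + 24345} = \frac{1}{\left(62 - 112\right) + 24345} = \frac{1}{-50 + 24345} = \frac{1}{24295}$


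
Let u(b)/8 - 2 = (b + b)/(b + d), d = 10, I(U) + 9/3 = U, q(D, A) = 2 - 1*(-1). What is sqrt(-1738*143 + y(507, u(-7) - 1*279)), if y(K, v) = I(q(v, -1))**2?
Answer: 11*I*sqrt(2054) ≈ 498.53*I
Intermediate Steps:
q(D, A) = 3 (q(D, A) = 2 + 1 = 3)
I(U) = -3 + U
u(b) = 16 + 16*b/(10 + b) (u(b) = 16 + 8*((b + b)/(b + 10)) = 16 + 8*((2*b)/(10 + b)) = 16 + 8*(2*b/(10 + b)) = 16 + 16*b/(10 + b))
y(K, v) = 0 (y(K, v) = (-3 + 3)**2 = 0**2 = 0)
sqrt(-1738*143 + y(507, u(-7) - 1*279)) = sqrt(-1738*143 + 0) = sqrt(-248534 + 0) = sqrt(-248534) = 11*I*sqrt(2054)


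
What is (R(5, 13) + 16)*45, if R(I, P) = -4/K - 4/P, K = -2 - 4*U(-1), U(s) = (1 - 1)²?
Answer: 10350/13 ≈ 796.15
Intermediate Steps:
U(s) = 0 (U(s) = 0² = 0)
K = -2 (K = -2 - 4*0 = -2 + 0 = -2)
R(I, P) = 2 - 4/P (R(I, P) = -4/(-2) - 4/P = -4*(-½) - 4/P = 2 - 4/P)
(R(5, 13) + 16)*45 = ((2 - 4/13) + 16)*45 = (22/13 + 16)*45 = (230/13)*45 = 10350/13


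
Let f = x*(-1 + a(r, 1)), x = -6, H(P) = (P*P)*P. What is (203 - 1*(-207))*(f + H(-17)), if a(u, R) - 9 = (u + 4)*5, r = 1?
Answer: -2095510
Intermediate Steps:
H(P) = P³ (H(P) = P²*P = P³)
a(u, R) = 29 + 5*u (a(u, R) = 9 + (u + 4)*5 = 9 + (4 + u)*5 = 9 + (20 + 5*u) = 29 + 5*u)
f = -198 (f = -6*(-1 + (29 + 5*1)) = -6*(-1 + (29 + 5)) = -6*(-1 + 34) = -6*33 = -198)
(203 - 1*(-207))*(f + H(-17)) = (203 - 1*(-207))*(-198 + (-17)³) = (203 + 207)*(-198 - 4913) = 410*(-5111) = -2095510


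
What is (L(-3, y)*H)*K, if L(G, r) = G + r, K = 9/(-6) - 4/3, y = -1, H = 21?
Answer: 238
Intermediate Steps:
K = -17/6 (K = 9*(-⅙) - 4*⅓ = -3/2 - 4/3 = -17/6 ≈ -2.8333)
(L(-3, y)*H)*K = ((-3 - 1)*21)*(-17/6) = -4*21*(-17/6) = -84*(-17/6) = 238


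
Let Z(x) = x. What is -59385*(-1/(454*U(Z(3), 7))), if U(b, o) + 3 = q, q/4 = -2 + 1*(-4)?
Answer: -19795/4086 ≈ -4.8446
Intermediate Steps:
q = -24 (q = 4*(-2 + 1*(-4)) = 4*(-2 - 4) = 4*(-6) = -24)
U(b, o) = -27 (U(b, o) = -3 - 24 = -27)
-59385*(-1/(454*U(Z(3), 7))) = -59385/((-454*(-27))) = -59385/12258 = -59385*1/12258 = -19795/4086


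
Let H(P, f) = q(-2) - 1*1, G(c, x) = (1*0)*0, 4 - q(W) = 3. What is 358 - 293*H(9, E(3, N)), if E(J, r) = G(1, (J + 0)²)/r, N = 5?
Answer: 358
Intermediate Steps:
q(W) = 1 (q(W) = 4 - 1*3 = 4 - 3 = 1)
G(c, x) = 0 (G(c, x) = 0*0 = 0)
E(J, r) = 0 (E(J, r) = 0/r = 0)
H(P, f) = 0 (H(P, f) = 1 - 1*1 = 1 - 1 = 0)
358 - 293*H(9, E(3, N)) = 358 - 293*0 = 358 + 0 = 358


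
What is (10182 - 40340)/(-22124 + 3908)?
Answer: 15079/9108 ≈ 1.6556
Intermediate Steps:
(10182 - 40340)/(-22124 + 3908) = -30158/(-18216) = -30158*(-1/18216) = 15079/9108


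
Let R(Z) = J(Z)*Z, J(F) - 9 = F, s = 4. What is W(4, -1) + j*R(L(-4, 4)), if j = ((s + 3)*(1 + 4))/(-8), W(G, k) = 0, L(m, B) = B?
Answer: -455/2 ≈ -227.50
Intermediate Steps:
J(F) = 9 + F
R(Z) = Z*(9 + Z) (R(Z) = (9 + Z)*Z = Z*(9 + Z))
j = -35/8 (j = ((4 + 3)*(1 + 4))/(-8) = (7*5)*(-1/8) = 35*(-1/8) = -35/8 ≈ -4.3750)
W(4, -1) + j*R(L(-4, 4)) = 0 - 35*(9 + 4)/2 = 0 - 35*13/2 = 0 - 35/8*52 = 0 - 455/2 = -455/2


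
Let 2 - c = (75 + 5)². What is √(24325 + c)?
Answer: √17927 ≈ 133.89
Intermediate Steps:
c = -6398 (c = 2 - (75 + 5)² = 2 - 1*80² = 2 - 1*6400 = 2 - 6400 = -6398)
√(24325 + c) = √(24325 - 6398) = √17927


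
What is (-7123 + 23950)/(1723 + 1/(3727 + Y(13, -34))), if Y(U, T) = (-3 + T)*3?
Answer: 60846432/6230369 ≈ 9.7661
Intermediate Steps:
Y(U, T) = -9 + 3*T
(-7123 + 23950)/(1723 + 1/(3727 + Y(13, -34))) = (-7123 + 23950)/(1723 + 1/(3727 + (-9 + 3*(-34)))) = 16827/(1723 + 1/(3727 + (-9 - 102))) = 16827/(1723 + 1/(3727 - 111)) = 16827/(1723 + 1/3616) = 16827/(6230369/3616) = 16827*(3616/6230369) = 60846432/6230369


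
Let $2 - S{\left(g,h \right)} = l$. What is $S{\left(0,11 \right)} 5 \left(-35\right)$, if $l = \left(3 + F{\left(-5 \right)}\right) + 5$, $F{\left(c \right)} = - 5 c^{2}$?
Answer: $-20825$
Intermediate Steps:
$l = -117$ ($l = \left(3 - 5 \left(-5\right)^{2}\right) + 5 = \left(3 - 125\right) + 5 = -122 + 5 = -117$)
$S{\left(g,h \right)} = 119$ ($S{\left(g,h \right)} = 2 - -117 = 2 + 117 = 119$)
$S{\left(0,11 \right)} 5 \left(-35\right) = 119 \cdot 5 \left(-35\right) = 595 \left(-35\right) = -20825$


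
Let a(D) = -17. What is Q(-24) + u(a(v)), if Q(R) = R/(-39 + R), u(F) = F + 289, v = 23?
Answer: 5720/21 ≈ 272.38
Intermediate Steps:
u(F) = 289 + F
Q(R) = R/(-39 + R)
Q(-24) + u(a(v)) = -24/(-39 - 24) + (289 - 17) = -24/(-63) + 272 = -24*(-1/63) + 272 = 8/21 + 272 = 5720/21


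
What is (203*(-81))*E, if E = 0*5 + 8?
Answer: -131544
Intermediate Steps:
E = 8 (E = 0 + 8 = 8)
(203*(-81))*E = (203*(-81))*8 = -16443*8 = -131544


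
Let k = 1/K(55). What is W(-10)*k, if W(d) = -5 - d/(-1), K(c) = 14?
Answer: -15/14 ≈ -1.0714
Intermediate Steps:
W(d) = -5 + d (W(d) = -5 - d*(-1) = -5 - (-1)*d = -5 + d)
k = 1/14 ≈ 0.071429
W(-10)*k = (-5 - 10)*(1/14) = -15*1/14 = -15/14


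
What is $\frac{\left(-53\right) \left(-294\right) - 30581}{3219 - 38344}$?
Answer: $\frac{14999}{35125} \approx 0.42702$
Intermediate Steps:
$\frac{\left(-53\right) \left(-294\right) - 30581}{3219 - 38344} = \frac{15582 - 30581}{-35125} = \left(-14999\right) \left(- \frac{1}{35125}\right) = \frac{14999}{35125}$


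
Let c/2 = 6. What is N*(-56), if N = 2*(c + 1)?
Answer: -1456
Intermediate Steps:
c = 12 (c = 2*6 = 12)
N = 26 (N = 2*(12 + 1) = 2*13 = 26)
N*(-56) = 26*(-56) = -1456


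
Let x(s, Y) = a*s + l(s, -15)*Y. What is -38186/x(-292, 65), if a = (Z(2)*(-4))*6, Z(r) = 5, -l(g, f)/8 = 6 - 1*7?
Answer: -19093/17780 ≈ -1.0738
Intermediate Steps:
l(g, f) = 8 (l(g, f) = -8*(6 - 1*7) = -8*(6 - 7) = -8*(-1) = 8)
a = -120 (a = (5*(-4))*6 = -20*6 = -120)
x(s, Y) = -120*s + 8*Y
-38186/x(-292, 65) = -38186/(-120*(-292) + 8*65) = -38186/(35040 + 520) = -38186/35560 = -38186*1/35560 = -19093/17780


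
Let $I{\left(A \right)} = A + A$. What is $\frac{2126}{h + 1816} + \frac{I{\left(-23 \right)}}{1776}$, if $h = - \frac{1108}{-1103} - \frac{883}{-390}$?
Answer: $\frac{794113100813}{694944172632} \approx 1.1427$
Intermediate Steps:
$I{\left(A \right)} = 2 A$
$h = \frac{1406069}{430170}$ ($h = \left(-1108\right) \left(- \frac{1}{1103}\right) - - \frac{883}{390} = \frac{1108}{1103} + \frac{883}{390} = \frac{1406069}{430170} \approx 3.2686$)
$\frac{2126}{h + 1816} + \frac{I{\left(-23 \right)}}{1776} = \frac{2126}{\frac{1406069}{430170} + 1816} + \frac{2 \left(-23\right)}{1776} = \frac{2126}{\frac{782594789}{430170}} - \frac{23}{888} = 2126 \cdot \frac{430170}{782594789} - \frac{23}{888} = \frac{914541420}{782594789} - \frac{23}{888} = \frac{794113100813}{694944172632}$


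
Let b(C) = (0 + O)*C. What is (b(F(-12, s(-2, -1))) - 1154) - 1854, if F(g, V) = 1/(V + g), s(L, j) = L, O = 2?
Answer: -21057/7 ≈ -3008.1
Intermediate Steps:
b(C) = 2*C (b(C) = (0 + 2)*C = 2*C)
(b(F(-12, s(-2, -1))) - 1154) - 1854 = (2/(-2 - 12) - 1154) - 1854 = (2/(-14) - 1154) - 1854 = (2*(-1/14) - 1154) - 1854 = (-⅐ - 1154) - 1854 = -8079/7 - 1854 = -21057/7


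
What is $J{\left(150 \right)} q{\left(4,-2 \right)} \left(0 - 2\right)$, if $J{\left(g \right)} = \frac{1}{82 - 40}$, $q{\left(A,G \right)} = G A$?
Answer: $\frac{8}{21} \approx 0.38095$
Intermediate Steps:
$q{\left(A,G \right)} = A G$
$J{\left(g \right)} = \frac{1}{42}$
$J{\left(150 \right)} q{\left(4,-2 \right)} \left(0 - 2\right) = \frac{4 \left(-2\right) \left(0 - 2\right)}{42} = \frac{\left(-8\right) \left(-2\right)}{42} = \frac{1}{42} \cdot 16 = \frac{8}{21}$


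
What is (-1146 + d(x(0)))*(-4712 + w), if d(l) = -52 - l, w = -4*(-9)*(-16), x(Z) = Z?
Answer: 6335024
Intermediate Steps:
w = -576 (w = 36*(-16) = -576)
(-1146 + d(x(0)))*(-4712 + w) = (-1146 + (-52 - 1*0))*(-4712 - 576) = (-1146 + (-52 + 0))*(-5288) = (-1146 - 52)*(-5288) = -1198*(-5288) = 6335024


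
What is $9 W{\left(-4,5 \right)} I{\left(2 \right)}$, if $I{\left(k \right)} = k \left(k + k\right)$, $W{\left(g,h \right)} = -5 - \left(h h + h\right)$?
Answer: $-2520$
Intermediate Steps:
$W{\left(g,h \right)} = -5 - h - h^{2}$ ($W{\left(g,h \right)} = -5 - \left(h^{2} + h\right) = -5 - \left(h + h^{2}\right) = -5 - h - h^{2}$)
$I{\left(k \right)} = 2 k^{2}$ ($I{\left(k \right)} = k 2 k = 2 k^{2}$)
$9 W{\left(-4,5 \right)} I{\left(2 \right)} = 9 \left(-5 - 5 - 5^{2}\right) 2 \cdot 2^{2} = 9 \left(-5 - 5 - 25\right) 2 \cdot 4 = 9 \left(-5 - 5 - 25\right) 8 = 9 \left(-35\right) 8 = \left(-315\right) 8 = -2520$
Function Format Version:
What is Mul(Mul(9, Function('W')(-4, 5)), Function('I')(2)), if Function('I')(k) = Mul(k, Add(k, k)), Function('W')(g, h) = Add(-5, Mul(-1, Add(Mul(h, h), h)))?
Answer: -2520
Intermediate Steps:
Function('W')(g, h) = Add(-5, Mul(-1, h), Mul(-1, Pow(h, 2))) (Function('W')(g, h) = Add(-5, Mul(-1, Add(Pow(h, 2), h))) = Add(-5, Mul(-1, Add(h, Pow(h, 2)))) = Add(-5, Add(Mul(-1, h), Mul(-1, Pow(h, 2)))) = Add(-5, Mul(-1, h), Mul(-1, Pow(h, 2))))
Function('I')(k) = Mul(2, Pow(k, 2)) (Function('I')(k) = Mul(k, Mul(2, k)) = Mul(2, Pow(k, 2)))
Mul(Mul(9, Function('W')(-4, 5)), Function('I')(2)) = Mul(Mul(9, Add(-5, Mul(-1, 5), Mul(-1, Pow(5, 2)))), Mul(2, Pow(2, 2))) = Mul(Mul(9, Add(-5, -5, Mul(-1, 25))), Mul(2, 4)) = Mul(Mul(9, Add(-5, -5, -25)), 8) = Mul(Mul(9, -35), 8) = Mul(-315, 8) = -2520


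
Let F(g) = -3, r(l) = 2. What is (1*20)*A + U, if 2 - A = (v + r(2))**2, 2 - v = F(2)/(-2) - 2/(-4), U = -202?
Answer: -242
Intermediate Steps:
v = 0 (v = 2 - (-3/(-2) - 2/(-4)) = 2 - (-3*(-1/2) - 2*(-1/4)) = 2 - (3/2 + 1/2) = 2 - 1*2 = 2 - 2 = 0)
A = -2 (A = 2 - (0 + 2)**2 = 2 - 1*2**2 = 2 - 1*4 = 2 - 4 = -2)
(1*20)*A + U = (1*20)*(-2) - 202 = 20*(-2) - 202 = -40 - 202 = -242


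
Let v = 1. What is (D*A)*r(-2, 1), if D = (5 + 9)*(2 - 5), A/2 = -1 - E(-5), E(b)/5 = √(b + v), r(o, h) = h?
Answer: 84 + 840*I ≈ 84.0 + 840.0*I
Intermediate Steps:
E(b) = 5*√(1 + b) (E(b) = 5*√(b + 1) = 5*√(1 + b))
A = -2 - 20*I (A = 2*(-1 - 5*√(1 - 5)) = 2*(-1 - 5*√(-4)) = 2*(-1 - 5*2*I) = 2*(-1 - 10*I) = -2 - 20*I ≈ -2.0 - 20.0*I)
D = -42 (D = 14*(-3) = -42)
(D*A)*r(-2, 1) = -42*(-2 - 20*I)*1 = (84 + 840*I)*1 = 84 + 840*I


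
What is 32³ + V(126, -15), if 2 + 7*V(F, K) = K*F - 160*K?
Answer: 229884/7 ≈ 32841.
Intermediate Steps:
V(F, K) = -2/7 - 160*K/7 + F*K/7 (V(F, K) = -2/7 + (K*F - 160*K)/7 = -2/7 + (F*K - 160*K)/7 = -2/7 + (-160*K + F*K)/7 = -2/7 + (-160*K/7 + F*K/7) = -2/7 - 160*K/7 + F*K/7)
32³ + V(126, -15) = 32³ + (-2/7 - 160/7*(-15) + (⅐)*126*(-15)) = 32768 + (-2/7 + 2400/7 - 270) = 32768 + 508/7 = 229884/7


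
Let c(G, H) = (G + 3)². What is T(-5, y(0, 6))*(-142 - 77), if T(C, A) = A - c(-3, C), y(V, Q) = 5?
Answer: -1095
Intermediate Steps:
c(G, H) = (3 + G)²
T(C, A) = A (T(C, A) = A - (3 - 3)² = A - 1*0² = A - 1*0 = A + 0 = A)
T(-5, y(0, 6))*(-142 - 77) = 5*(-142 - 77) = 5*(-219) = -1095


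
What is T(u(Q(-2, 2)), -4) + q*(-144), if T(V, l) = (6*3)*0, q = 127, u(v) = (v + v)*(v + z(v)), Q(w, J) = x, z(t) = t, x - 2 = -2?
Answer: -18288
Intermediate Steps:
x = 0 (x = 2 - 2 = 0)
Q(w, J) = 0
u(v) = 4*v**2 (u(v) = (v + v)*(v + v) = (2*v)*(2*v) = 4*v**2)
T(V, l) = 0 (T(V, l) = 18*0 = 0)
T(u(Q(-2, 2)), -4) + q*(-144) = 0 + 127*(-144) = 0 - 18288 = -18288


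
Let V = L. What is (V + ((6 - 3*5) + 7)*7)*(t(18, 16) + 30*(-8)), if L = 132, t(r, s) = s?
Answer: -26432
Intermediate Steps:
V = 132
(V + ((6 - 3*5) + 7)*7)*(t(18, 16) + 30*(-8)) = (132 + ((6 - 3*5) + 7)*7)*(16 + 30*(-8)) = (132 + ((6 - 15) + 7)*7)*(16 - 240) = (132 + (-9 + 7)*7)*(-224) = (132 - 2*7)*(-224) = (132 - 14)*(-224) = 118*(-224) = -26432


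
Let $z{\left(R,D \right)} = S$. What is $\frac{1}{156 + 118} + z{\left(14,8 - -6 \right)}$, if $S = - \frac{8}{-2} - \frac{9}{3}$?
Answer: $\frac{275}{274} \approx 1.0036$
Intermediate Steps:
$S = 1$ ($S = \left(-8\right) \left(- \frac{1}{2}\right) - 3 = 4 - 3 = 1$)
$z{\left(R,D \right)} = 1$
$\frac{1}{156 + 118} + z{\left(14,8 - -6 \right)} = \frac{1}{156 + 118} + 1 = \frac{1}{274} + 1 = \frac{275}{274}$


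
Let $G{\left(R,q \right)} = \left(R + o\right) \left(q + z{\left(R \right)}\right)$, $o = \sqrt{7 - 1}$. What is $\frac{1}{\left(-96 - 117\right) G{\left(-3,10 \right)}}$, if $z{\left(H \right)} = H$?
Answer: $\frac{1}{1491} + \frac{\sqrt{6}}{4473} \approx 0.0012183$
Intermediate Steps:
$o = \sqrt{6} \approx 2.4495$
$G{\left(R,q \right)} = \left(R + q\right) \left(R + \sqrt{6}\right)$ ($G{\left(R,q \right)} = \left(R + \sqrt{6}\right) \left(q + R\right) = \left(R + \sqrt{6}\right) \left(R + q\right) = \left(R + q\right) \left(R + \sqrt{6}\right)$)
$\frac{1}{\left(-96 - 117\right) G{\left(-3,10 \right)}} = \frac{1}{\left(-96 - 117\right) \left(\left(-3\right)^{2} - 30 - 3 \sqrt{6} + 10 \sqrt{6}\right)} = \frac{1}{\left(-213\right) \left(9 - 30 - 3 \sqrt{6} + 10 \sqrt{6}\right)} = \frac{1}{\left(-213\right) \left(-21 + 7 \sqrt{6}\right)} = \frac{1}{4473 - 1491 \sqrt{6}}$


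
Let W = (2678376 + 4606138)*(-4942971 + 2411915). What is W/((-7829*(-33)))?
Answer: -1676137533344/23487 ≈ -7.1364e+7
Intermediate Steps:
W = -18437512866784 (W = 7284514*(-2531056) = -18437512866784)
W/((-7829*(-33))) = -18437512866784/((-7829*(-33))) = -18437512866784/258357 = -18437512866784*1/258357 = -1676137533344/23487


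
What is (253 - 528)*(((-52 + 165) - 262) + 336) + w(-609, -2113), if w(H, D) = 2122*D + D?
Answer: -4537324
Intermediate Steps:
w(H, D) = 2123*D
(253 - 528)*(((-52 + 165) - 262) + 336) + w(-609, -2113) = (253 - 528)*(((-52 + 165) - 262) + 336) + 2123*(-2113) = -275*((113 - 262) + 336) - 4485899 = -275*(-149 + 336) - 4485899 = -275*187 - 4485899 = -51425 - 4485899 = -4537324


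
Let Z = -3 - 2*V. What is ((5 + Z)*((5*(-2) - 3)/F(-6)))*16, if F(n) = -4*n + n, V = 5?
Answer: 832/9 ≈ 92.444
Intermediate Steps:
Z = -13 (Z = -3 - 2*5 = -3 - 10 = -13)
F(n) = -3*n
((5 + Z)*((5*(-2) - 3)/F(-6)))*16 = ((5 - 13)*((5*(-2) - 3)/((-3*(-6)))))*16 = -8*(-10 - 3)/18*16 = -(-104)/18*16 = -8*(-13/18)*16 = (52/9)*16 = 832/9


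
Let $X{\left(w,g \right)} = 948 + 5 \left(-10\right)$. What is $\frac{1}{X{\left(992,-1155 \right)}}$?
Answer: $\frac{1}{898} \approx 0.0011136$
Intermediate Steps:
$X{\left(w,g \right)} = 898$ ($X{\left(w,g \right)} = 948 - 50 = 898$)
$\frac{1}{X{\left(992,-1155 \right)}} = \frac{1}{898}$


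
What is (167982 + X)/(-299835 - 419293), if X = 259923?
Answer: -427905/719128 ≈ -0.59503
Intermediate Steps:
(167982 + X)/(-299835 - 419293) = (167982 + 259923)/(-299835 - 419293) = 427905/(-719128) = 427905*(-1/719128) = -427905/719128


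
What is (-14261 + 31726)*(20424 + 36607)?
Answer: 996046415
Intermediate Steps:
(-14261 + 31726)*(20424 + 36607) = 17465*57031 = 996046415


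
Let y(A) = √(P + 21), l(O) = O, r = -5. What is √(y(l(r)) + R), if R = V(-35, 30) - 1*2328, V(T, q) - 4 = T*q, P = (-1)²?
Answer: √(-3374 + √22) ≈ 58.046*I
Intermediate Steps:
P = 1
V(T, q) = 4 + T*q
y(A) = √22 (y(A) = √(1 + 21) = √22)
R = -3374 (R = (4 - 35*30) - 1*2328 = (4 - 1050) - 2328 = -1046 - 2328 = -3374)
√(y(l(r)) + R) = √(√22 - 3374) = √(-3374 + √22)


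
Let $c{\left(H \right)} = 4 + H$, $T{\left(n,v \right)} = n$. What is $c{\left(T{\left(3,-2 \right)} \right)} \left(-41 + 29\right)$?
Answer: $-84$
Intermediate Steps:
$c{\left(T{\left(3,-2 \right)} \right)} \left(-41 + 29\right) = \left(4 + 3\right) \left(-41 + 29\right) = 7 \left(-12\right) = -84$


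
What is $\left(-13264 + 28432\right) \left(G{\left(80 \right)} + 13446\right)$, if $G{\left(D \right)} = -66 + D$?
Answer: $204161280$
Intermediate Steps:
$\left(-13264 + 28432\right) \left(G{\left(80 \right)} + 13446\right) = \left(-13264 + 28432\right) \left(\left(-66 + 80\right) + 13446\right) = 15168 \left(14 + 13446\right) = 15168 \cdot 13460 = 204161280$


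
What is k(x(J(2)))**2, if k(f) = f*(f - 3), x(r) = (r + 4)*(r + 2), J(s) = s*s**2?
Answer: 197121600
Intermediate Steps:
J(s) = s**3
x(r) = (2 + r)*(4 + r) (x(r) = (4 + r)*(2 + r) = (2 + r)*(4 + r))
k(f) = f*(-3 + f)
k(x(J(2)))**2 = ((8 + (2**3)**2 + 6*2**3)*(-3 + (8 + (2**3)**2 + 6*2**3)))**2 = ((8 + 8**2 + 6*8)*(-3 + (8 + 8**2 + 6*8)))**2 = ((8 + 64 + 48)*(-3 + (8 + 64 + 48)))**2 = (120*(-3 + 120))**2 = (120*117)**2 = 14040**2 = 197121600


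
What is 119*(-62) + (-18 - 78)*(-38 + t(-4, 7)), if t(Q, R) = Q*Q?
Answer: -5266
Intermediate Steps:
t(Q, R) = Q²
119*(-62) + (-18 - 78)*(-38 + t(-4, 7)) = 119*(-62) + (-18 - 78)*(-38 + (-4)²) = -7378 - 96*(-38 + 16) = -7378 - 96*(-22) = -7378 + 2112 = -5266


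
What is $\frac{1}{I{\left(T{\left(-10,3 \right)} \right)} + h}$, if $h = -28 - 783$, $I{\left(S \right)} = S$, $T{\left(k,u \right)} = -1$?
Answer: $- \frac{1}{812} \approx -0.0012315$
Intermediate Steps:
$h = -811$ ($h = -28 - 783 = -811$)
$\frac{1}{I{\left(T{\left(-10,3 \right)} \right)} + h} = \frac{1}{-1 - 811} = \frac{1}{-812} = - \frac{1}{812}$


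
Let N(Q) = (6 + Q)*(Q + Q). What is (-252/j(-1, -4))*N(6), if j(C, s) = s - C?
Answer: 12096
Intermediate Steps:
N(Q) = 2*Q*(6 + Q) (N(Q) = (6 + Q)*(2*Q) = 2*Q*(6 + Q))
(-252/j(-1, -4))*N(6) = (-252/(-4 - 1*(-1)))*(2*6*(6 + 6)) = (-252/(-4 + 1))*(2*6*12) = -252/(-3)*144 = -252*(-1)/3*144 = -14*(-6)*144 = 84*144 = 12096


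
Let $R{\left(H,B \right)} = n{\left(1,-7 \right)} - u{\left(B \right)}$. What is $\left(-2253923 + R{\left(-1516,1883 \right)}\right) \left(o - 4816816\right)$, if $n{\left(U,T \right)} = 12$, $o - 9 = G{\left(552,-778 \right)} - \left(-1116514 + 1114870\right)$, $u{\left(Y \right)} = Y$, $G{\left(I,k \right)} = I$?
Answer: $10860770606134$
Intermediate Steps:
$o = 2205$ ($o = 9 + \left(552 - \left(-1116514 + 1114870\right)\right) = 9 + \left(552 - -1644\right) = 9 + \left(552 + 1644\right) = 9 + 2196 = 2205$)
$R{\left(H,B \right)} = 12 - B$
$\left(-2253923 + R{\left(-1516,1883 \right)}\right) \left(o - 4816816\right) = \left(-2253923 + \left(12 - 1883\right)\right) \left(2205 - 4816816\right) = \left(-2253923 + \left(12 - 1883\right)\right) \left(-4814611\right) = \left(-2253923 - 1871\right) \left(-4814611\right) = \left(-2255794\right) \left(-4814611\right) = 10860770606134$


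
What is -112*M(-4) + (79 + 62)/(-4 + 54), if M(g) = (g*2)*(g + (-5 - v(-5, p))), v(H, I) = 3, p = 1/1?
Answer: -537459/50 ≈ -10749.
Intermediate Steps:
p = 1
M(g) = 2*g*(-8 + g) (M(g) = (g*2)*(g + (-5 - 1*3)) = (2*g)*(g + (-5 - 3)) = (2*g)*(g - 8) = (2*g)*(-8 + g) = 2*g*(-8 + g))
-112*M(-4) + (79 + 62)/(-4 + 54) = -224*(-4)*(-8 - 4) + (79 + 62)/(-4 + 54) = -224*(-4)*(-12) + 141/50 = -112*96 + 141*(1/50) = -10752 + 141/50 = -537459/50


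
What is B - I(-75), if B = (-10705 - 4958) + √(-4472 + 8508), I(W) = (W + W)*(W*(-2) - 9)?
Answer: 5487 + 2*√1009 ≈ 5550.5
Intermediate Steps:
I(W) = 2*W*(-9 - 2*W) (I(W) = (2*W)*(-2*W - 9) = (2*W)*(-9 - 2*W) = 2*W*(-9 - 2*W))
B = -15663 + 2*√1009 (B = -15663 + √4036 = -15663 + 2*√1009 ≈ -15599.)
B - I(-75) = (-15663 + 2*√1009) - (-2)*(-75)*(9 + 2*(-75)) = (-15663 + 2*√1009) - (-2)*(-75)*(9 - 150) = (-15663 + 2*√1009) - (-2)*(-75)*(-141) = (-15663 + 2*√1009) - 1*(-21150) = (-15663 + 2*√1009) + 21150 = 5487 + 2*√1009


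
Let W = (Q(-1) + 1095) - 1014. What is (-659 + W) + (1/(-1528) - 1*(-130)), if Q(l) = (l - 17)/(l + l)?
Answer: -670793/1528 ≈ -439.00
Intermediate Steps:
Q(l) = (-17 + l)/(2*l) (Q(l) = (-17 + l)/((2*l)) = (-17 + l)*(1/(2*l)) = (-17 + l)/(2*l))
W = 90 (W = ((½)*(-17 - 1)/(-1) + 1095) - 1014 = ((½)*(-1)*(-18) + 1095) - 1014 = (9 + 1095) - 1014 = 1104 - 1014 = 90)
(-659 + W) + (1/(-1528) - 1*(-130)) = (-659 + 90) + (1/(-1528) - 1*(-130)) = -569 + (-1/1528 + 130) = -569 + 198639/1528 = -670793/1528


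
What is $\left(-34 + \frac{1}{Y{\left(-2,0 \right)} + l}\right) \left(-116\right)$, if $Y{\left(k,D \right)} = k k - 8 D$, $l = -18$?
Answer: $\frac{27666}{7} \approx 3952.3$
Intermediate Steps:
$Y{\left(k,D \right)} = k^{2} - 8 D$
$\left(-34 + \frac{1}{Y{\left(-2,0 \right)} + l}\right) \left(-116\right) = \left(-34 + \frac{1}{\left(\left(-2\right)^{2} - 0\right) - 18}\right) \left(-116\right) = \left(-34 + \frac{1}{\left(4 + 0\right) - 18}\right) \left(-116\right) = \left(-34 + \frac{1}{4 - 18}\right) \left(-116\right) = \left(-34 + \frac{1}{-14}\right) \left(-116\right) = \left(-34 - \frac{1}{14}\right) \left(-116\right) = \left(- \frac{477}{14}\right) \left(-116\right) = \frac{27666}{7}$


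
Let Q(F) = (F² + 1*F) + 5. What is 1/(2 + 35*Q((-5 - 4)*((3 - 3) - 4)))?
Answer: 1/46797 ≈ 2.1369e-5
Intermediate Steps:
Q(F) = 5 + F + F² (Q(F) = (F² + F) + 5 = (F + F²) + 5 = 5 + F + F²)
1/(2 + 35*Q((-5 - 4)*((3 - 3) - 4))) = 1/(2 + 35*(5 + (-5 - 4)*((3 - 3) - 4) + ((-5 - 4)*((3 - 3) - 4))²)) = 1/(2 + 35*(5 - 9*(0 - 4) + (-9*(0 - 4))²)) = 1/(2 + 35*(5 - 9*(-4) + (-9*(-4))²)) = 1/(2 + 35*(5 + 36 + 36²)) = 1/(2 + 35*(5 + 36 + 1296)) = 1/(2 + 35*1337) = 1/(2 + 46795) = 1/46797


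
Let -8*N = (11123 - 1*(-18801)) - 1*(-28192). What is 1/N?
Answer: -2/14529 ≈ -0.00013766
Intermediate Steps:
N = -14529/2 (N = -((11123 - 1*(-18801)) - 1*(-28192))/8 = -((11123 + 18801) + 28192)/8 = -(29924 + 28192)/8 = -⅛*58116 = -14529/2 ≈ -7264.5)
1/N = 1/(-14529/2) = -2/14529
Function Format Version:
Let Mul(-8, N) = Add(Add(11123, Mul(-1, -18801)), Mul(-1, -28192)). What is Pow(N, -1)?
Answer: Rational(-2, 14529) ≈ -0.00013766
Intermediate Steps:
N = Rational(-14529, 2) (N = Mul(Rational(-1, 8), Add(Add(11123, Mul(-1, -18801)), Mul(-1, -28192))) = Mul(Rational(-1, 8), Add(Add(11123, 18801), 28192)) = Mul(Rational(-1, 8), Add(29924, 28192)) = Mul(Rational(-1, 8), 58116) = Rational(-14529, 2) ≈ -7264.5)
Pow(N, -1) = Pow(Rational(-14529, 2), -1) = Rational(-2, 14529)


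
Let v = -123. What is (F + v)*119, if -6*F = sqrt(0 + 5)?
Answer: -14637 - 119*sqrt(5)/6 ≈ -14681.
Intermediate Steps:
F = -sqrt(5)/6 (F = -sqrt(0 + 5)/6 = -sqrt(5)/6 ≈ -0.37268)
(F + v)*119 = (-sqrt(5)/6 - 123)*119 = (-123 - sqrt(5)/6)*119 = -14637 - 119*sqrt(5)/6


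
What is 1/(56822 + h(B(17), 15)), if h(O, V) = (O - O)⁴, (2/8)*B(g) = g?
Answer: 1/56822 ≈ 1.7599e-5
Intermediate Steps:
B(g) = 4*g
h(O, V) = 0 (h(O, V) = 0⁴ = 0)
1/(56822 + h(B(17), 15)) = 1/(56822 + 0) = 1/56822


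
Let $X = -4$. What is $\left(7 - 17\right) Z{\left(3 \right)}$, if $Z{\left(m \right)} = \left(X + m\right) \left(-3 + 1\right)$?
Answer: $-20$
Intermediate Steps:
$Z{\left(m \right)} = 8 - 2 m$ ($Z{\left(m \right)} = \left(-4 + m\right) \left(-3 + 1\right) = \left(-4 + m\right) \left(-2\right) = 8 - 2 m$)
$\left(7 - 17\right) Z{\left(3 \right)} = \left(7 - 17\right) \left(8 - 6\right) = - 10 \left(8 - 6\right) = \left(-10\right) 2 = -20$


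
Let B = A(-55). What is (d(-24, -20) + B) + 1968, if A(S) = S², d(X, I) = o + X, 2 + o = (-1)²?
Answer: 4968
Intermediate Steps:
o = -1 (o = -2 + (-1)² = -2 + 1 = -1)
d(X, I) = -1 + X
B = 3025 (B = (-55)² = 3025)
(d(-24, -20) + B) + 1968 = ((-1 - 24) + 3025) + 1968 = (-25 + 3025) + 1968 = 3000 + 1968 = 4968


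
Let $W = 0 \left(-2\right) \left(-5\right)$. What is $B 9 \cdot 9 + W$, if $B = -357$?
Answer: $-28917$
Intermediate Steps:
$W = 0$ ($W = 0 \left(-5\right) = 0$)
$B 9 \cdot 9 + W = - 357 \cdot 9 \cdot 9 + 0 = \left(-357\right) 81 + 0 = -28917 + 0 = -28917$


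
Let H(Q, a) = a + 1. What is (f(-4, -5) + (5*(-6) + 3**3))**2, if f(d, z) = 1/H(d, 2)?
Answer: 64/9 ≈ 7.1111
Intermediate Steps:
H(Q, a) = 1 + a
f(d, z) = 1/3 (f(d, z) = 1/(1 + 2) = 1/3)
(f(-4, -5) + (5*(-6) + 3**3))**2 = (1/3 + (5*(-6) + 3**3))**2 = (1/3 + (-30 + 27))**2 = (1/3 - 3)**2 = (-8/3)**2 = 64/9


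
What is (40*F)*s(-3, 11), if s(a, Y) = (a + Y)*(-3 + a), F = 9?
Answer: -17280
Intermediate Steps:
s(a, Y) = (-3 + a)*(Y + a) (s(a, Y) = (Y + a)*(-3 + a) = (-3 + a)*(Y + a))
(40*F)*s(-3, 11) = (40*9)*((-3)² - 3*11 - 3*(-3) + 11*(-3)) = 360*(9 - 33 + 9 - 33) = 360*(-48) = -17280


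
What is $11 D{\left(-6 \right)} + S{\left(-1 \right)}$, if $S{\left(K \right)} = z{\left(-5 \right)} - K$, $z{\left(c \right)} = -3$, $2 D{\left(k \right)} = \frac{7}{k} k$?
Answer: $\frac{73}{2} \approx 36.5$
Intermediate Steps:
$D{\left(k \right)} = \frac{7}{2}$ ($D{\left(k \right)} = \frac{\frac{7}{k} k}{2} = \frac{1}{2} \cdot 7 = \frac{7}{2}$)
$S{\left(K \right)} = -3 - K$
$11 D{\left(-6 \right)} + S{\left(-1 \right)} = 11 \cdot \frac{7}{2} - 2 = \frac{77}{2} + \left(-3 + 1\right) = \frac{77}{2} - 2 = \frac{73}{2}$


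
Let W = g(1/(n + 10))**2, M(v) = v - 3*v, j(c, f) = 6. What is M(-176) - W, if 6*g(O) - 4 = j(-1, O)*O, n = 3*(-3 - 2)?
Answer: 79151/225 ≈ 351.78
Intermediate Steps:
n = -15 (n = 3*(-5) = -15)
g(O) = 2/3 + O (g(O) = 2/3 + (6*O)/6 = 2/3 + O)
M(v) = -2*v
W = 49/225 (W = (2/3 + 1/(-15 + 10))**2 = (2/3 + 1/(-5))**2 = (2/3 - 1/5)**2 = (7/15)**2 = 49/225 ≈ 0.21778)
M(-176) - W = -2*(-176) - 1*49/225 = 352 - 49/225 = 79151/225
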